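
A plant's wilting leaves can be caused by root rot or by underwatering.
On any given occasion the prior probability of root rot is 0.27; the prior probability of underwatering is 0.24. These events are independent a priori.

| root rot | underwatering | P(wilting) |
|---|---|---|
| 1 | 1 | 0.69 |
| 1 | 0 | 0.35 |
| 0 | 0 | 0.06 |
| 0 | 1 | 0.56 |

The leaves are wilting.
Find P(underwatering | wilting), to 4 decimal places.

P(underwatering | wilting) ≈ 0.5761

By total probability over the 4 (root rot, underwatering) configurations:
  P(wilting) = 0.06*0.73*0.76 + 0.56*0.73*0.24 + 0.35*0.27*0.76 + 0.69*0.27*0.24
        = 0.033288 + 0.098112 + 0.071820 + 0.044712 = 0.247932
Keeping only the underwatering-present terms gives 0.142824, so
  P(underwatering | wilting) = 0.142824 / 0.247932 ≈ 0.5761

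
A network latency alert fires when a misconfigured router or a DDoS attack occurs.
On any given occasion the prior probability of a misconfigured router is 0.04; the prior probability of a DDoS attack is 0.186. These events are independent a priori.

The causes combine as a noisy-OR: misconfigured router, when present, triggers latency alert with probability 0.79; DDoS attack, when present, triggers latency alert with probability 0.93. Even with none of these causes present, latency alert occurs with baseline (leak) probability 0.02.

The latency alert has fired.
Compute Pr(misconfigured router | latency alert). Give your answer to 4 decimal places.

Pr(misconfigured router | latency alert) ≈ 0.1543

Under noisy-OR, P(latency alert | causes) = 1 − (1−0.02)·∏(1−qᵢ) over the active causes.
Sum P(latency alert|·) weighted by the priors over the 4 (misconfigured router, DDoS attack) configurations:
  P(latency alert) = 0.02×0.96×0.814 + 0.9314×0.96×0.186 + 0.7942×0.04×0.814 + 0.985594×0.04×0.186
        = 0.015629 + 0.166311 + 0.025859 + 0.007333 = 0.215132
The terms with misconfigured router present sum to 0.033192, so
  P(misconfigured router | latency alert) = 0.033192 / 0.215132 ≈ 0.1543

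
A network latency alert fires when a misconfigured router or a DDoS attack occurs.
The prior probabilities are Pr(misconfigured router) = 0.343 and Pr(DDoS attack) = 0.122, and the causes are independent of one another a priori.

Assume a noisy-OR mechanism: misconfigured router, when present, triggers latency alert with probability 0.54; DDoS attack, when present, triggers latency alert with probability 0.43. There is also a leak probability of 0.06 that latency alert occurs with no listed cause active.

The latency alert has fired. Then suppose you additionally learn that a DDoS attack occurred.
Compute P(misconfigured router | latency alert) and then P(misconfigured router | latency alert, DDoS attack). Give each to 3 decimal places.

Under noisy-OR, P(latency alert | causes) = 1 − (1−0.06)·∏(1−qᵢ) over the active causes.
Numerator (weight on configurations with misconfigured router): 0.170935 + 0.031532 = 0.202467
Denominator P(latency alert): 0.06*0.657*0.878 + 0.4642*0.657*0.122 + 0.5676*0.343*0.878 + 0.753532*0.343*0.122 = 0.274285
P(misconfigured router | latency alert) = 0.202467/0.274285 ≈ 0.738

Now also conditioning on DDoS attack=true:
Sum P(latency alert|·) weighted by the priors over both values of misconfigured router:
  P(latency alert | DDoS attack) = 0.4642*0.657 + 0.753532*0.343
        = 0.304979 + 0.258461 = 0.563440
Keeping only the misconfigured router-present terms gives 0.258461, so
  P(misconfigured router | latency alert, DDoS attack) = 0.258461 / 0.563440 ≈ 0.459

P(misconfigured router | latency alert) ≈ 0.738; P(misconfigured router | latency alert, DDoS attack) ≈ 0.459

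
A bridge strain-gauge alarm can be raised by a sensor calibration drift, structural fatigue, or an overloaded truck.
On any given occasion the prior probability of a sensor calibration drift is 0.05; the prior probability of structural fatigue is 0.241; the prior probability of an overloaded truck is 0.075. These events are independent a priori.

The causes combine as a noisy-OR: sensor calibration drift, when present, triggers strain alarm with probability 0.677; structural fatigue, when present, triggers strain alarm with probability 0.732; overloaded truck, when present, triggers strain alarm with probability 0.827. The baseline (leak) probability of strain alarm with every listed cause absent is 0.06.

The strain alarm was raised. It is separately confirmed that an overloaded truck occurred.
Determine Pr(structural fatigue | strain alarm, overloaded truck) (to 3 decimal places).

Under noisy-OR, P(strain alarm | causes) = 1 − (1−0.06)·∏(1−qᵢ) over the active causes.
For the numerator, keep only structural fatigue=true terms: 0.218972 + 0.011880 = 0.230852
The normalizing constant is 0.83738*0.95*0.759 + 0.956418*0.95*0.241 + 0.947474*0.05*0.759 + 0.985923*0.05*0.241 = 0.870602
P(structural fatigue | strain alarm, overloaded truck) = 0.230852/0.870602 ≈ 0.265

Pr(structural fatigue | strain alarm, overloaded truck) ≈ 0.265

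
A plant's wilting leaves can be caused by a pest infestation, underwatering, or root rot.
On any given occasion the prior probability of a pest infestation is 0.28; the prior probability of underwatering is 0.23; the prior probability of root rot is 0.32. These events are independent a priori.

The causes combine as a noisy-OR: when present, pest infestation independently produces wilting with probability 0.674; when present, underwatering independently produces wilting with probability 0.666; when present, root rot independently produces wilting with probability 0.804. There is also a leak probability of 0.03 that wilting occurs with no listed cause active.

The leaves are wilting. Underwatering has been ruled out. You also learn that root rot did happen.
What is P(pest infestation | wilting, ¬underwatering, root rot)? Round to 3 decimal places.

P(pest infestation | wilting, ¬underwatering, root rot) ≈ 0.311

Under noisy-OR, P(wilting | causes) = 1 − (1−0.03)·∏(1−qᵢ) over the active causes.
P(wilting | ¬underwatering, root rot) = 0.80988·0.72 + 0.938021·0.28 = 0.583114 + 0.262646 = 0.845760
Restricting to configurations with pest infestation present: 0.938021·0.28 = 0.262646.
Hence the posterior is 0.262646/0.845760 ≈ 0.311.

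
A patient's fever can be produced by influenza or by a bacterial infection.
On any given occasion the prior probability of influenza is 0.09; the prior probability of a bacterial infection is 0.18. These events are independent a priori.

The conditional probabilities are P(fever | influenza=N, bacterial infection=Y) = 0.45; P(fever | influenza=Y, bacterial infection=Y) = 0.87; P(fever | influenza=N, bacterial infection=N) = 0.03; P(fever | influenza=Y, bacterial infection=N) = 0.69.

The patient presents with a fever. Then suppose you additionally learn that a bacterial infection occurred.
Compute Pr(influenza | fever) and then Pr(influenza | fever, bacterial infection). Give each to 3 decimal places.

Numerator (weight on configurations with influenza): 0.050922 + 0.014094 = 0.065016
The normalizing constant is 0.03*0.91*0.82 + 0.45*0.91*0.18 + 0.69*0.09*0.82 + 0.87*0.09*0.18 = 0.161112
P(influenza | fever) = 0.065016/0.161112 ≈ 0.404

Now also conditioning on bacterial infection=true:
Enumerate both values of influenza and weight by the priors:
  P(fever | bacterial infection) = 0.45×0.91 + 0.87×0.09
        = 0.409500 + 0.078300 = 0.487800
Keeping only the influenza-present terms gives 0.078300, so
  P(influenza | fever, bacterial infection) = 0.078300 / 0.487800 ≈ 0.161

Pr(influenza | fever) ≈ 0.404; Pr(influenza | fever, bacterial infection) ≈ 0.161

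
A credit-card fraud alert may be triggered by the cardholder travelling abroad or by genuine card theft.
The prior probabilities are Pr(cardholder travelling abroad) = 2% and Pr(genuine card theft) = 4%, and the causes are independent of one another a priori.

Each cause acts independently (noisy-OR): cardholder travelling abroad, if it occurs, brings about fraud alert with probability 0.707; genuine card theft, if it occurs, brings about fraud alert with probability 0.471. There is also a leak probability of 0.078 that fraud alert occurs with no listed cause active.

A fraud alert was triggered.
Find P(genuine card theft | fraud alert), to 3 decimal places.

Under noisy-OR, P(fraud alert | causes) = 1 − (1−0.078)·∏(1−qᵢ) over the active causes.
Numerator (weight on configurations with genuine card theft): 0.020081 + 0.000686 = 0.020767
The normalizing constant is 0.078·0.98·0.96 + 0.512262·0.98·0.04 + 0.729854·0.02·0.96 + 0.857093·0.02·0.04 = 0.108162
P(genuine card theft | fraud alert) = 0.020767/0.108162 ≈ 0.192

P(genuine card theft | fraud alert) ≈ 0.192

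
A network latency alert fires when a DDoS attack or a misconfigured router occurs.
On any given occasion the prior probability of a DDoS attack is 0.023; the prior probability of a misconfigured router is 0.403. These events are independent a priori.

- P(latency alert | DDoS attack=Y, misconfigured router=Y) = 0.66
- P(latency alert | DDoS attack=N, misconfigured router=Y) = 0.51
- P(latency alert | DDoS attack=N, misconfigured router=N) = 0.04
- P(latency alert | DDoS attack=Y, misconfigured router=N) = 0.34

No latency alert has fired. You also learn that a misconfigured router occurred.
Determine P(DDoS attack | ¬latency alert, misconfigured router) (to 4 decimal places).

P(DDoS attack | ¬latency alert, misconfigured router) ≈ 0.0161

For the numerator, keep only DDoS attack=true terms: 0.34*0.023 = 0.007820
Denominator P(¬latency alert | misconfigured router): 0.49*0.977 + 0.34*0.023 = 0.486550
P(DDoS attack | ¬latency alert, misconfigured router) = 0.007820/0.486550 ≈ 0.0161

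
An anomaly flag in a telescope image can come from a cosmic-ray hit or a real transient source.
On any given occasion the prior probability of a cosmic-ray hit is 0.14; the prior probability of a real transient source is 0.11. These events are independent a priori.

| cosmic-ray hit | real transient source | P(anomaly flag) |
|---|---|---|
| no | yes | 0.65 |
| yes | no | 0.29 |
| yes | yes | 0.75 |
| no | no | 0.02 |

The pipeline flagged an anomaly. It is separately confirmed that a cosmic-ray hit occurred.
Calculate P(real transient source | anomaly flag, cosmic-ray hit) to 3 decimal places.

P(anomaly flag | cosmic-ray hit) = 0.29*0.89 + 0.75*0.11 = 0.258100 + 0.082500 = 0.340600
Restricting to configurations with real transient source present: 0.75*0.11 = 0.082500.
P(real transient source | anomaly flag, cosmic-ray hit) = 0.082500 / 0.340600 ≈ 0.242

P(real transient source | anomaly flag, cosmic-ray hit) ≈ 0.242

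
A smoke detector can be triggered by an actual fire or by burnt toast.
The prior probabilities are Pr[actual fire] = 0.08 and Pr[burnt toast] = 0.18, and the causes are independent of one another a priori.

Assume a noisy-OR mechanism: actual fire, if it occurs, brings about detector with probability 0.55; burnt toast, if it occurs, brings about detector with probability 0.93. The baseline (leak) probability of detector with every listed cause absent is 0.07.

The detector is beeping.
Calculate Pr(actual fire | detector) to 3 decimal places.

Pr(actual fire | detector) ≈ 0.201

Under noisy-OR, P(detector | causes) = 1 − (1−0.07)·∏(1−qᵢ) over the active causes.
By total probability over the 4 (actual fire, burnt toast) configurations:
  P(detector) = 0.07×0.92×0.82 + 0.9349×0.92×0.18 + 0.5815×0.08×0.82 + 0.970705×0.08×0.18
        = 0.052808 + 0.154819 + 0.038146 + 0.013978 = 0.259751
Configurations with actual fire contribute 0.052124, so
  P(actual fire | detector) = 0.052124 / 0.259751 ≈ 0.201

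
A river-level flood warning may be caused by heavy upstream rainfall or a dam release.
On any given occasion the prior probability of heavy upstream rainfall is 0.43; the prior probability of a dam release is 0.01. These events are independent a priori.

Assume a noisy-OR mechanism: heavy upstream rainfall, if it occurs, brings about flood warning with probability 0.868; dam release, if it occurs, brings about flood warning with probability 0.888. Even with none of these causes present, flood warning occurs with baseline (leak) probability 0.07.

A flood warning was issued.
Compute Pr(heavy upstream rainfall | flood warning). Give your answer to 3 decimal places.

Pr(heavy upstream rainfall | flood warning) ≈ 0.894

Under noisy-OR, P(flood warning | causes) = 1 − (1−0.07)·∏(1−qᵢ) over the active causes.
P(flood warning) = 0.07*0.57*0.99 + 0.89584*0.57*0.01 + 0.87724*0.43*0.99 + 0.986251*0.43*0.01 = 0.039501 + 0.005106 + 0.373441 + 0.004241 = 0.422289
The heavy upstream rainfall-present share is 0.373441 + 0.004241 = 0.377682.
So P(heavy upstream rainfall | flood warning) = 0.377682/0.422289 ≈ 0.894.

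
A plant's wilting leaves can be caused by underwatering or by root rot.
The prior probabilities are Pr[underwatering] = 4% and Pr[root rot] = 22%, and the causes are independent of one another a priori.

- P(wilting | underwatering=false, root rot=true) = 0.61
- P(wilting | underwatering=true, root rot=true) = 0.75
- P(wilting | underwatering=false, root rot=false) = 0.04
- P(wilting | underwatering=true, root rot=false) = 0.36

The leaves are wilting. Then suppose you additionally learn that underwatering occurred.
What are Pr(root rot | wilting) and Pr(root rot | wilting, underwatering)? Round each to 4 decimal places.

Weight on root rot=true, given the evidence: 0.128832 + 0.006600 = 0.135432
The normalizing constant is 0.04*0.96*0.78 + 0.61*0.96*0.22 + 0.36*0.04*0.78 + 0.75*0.04*0.22 = 0.176616
Posterior = 0.135432 / 0.176616 ≈ 0.7668

Now condition on the additional information:
For the numerator, keep only root rot=true terms: 0.75·0.22 = 0.165000
The normalizing constant is 0.36·0.78 + 0.75·0.22 = 0.445800
P(root rot | wilting, underwatering) = 0.165000/0.445800 ≈ 0.3701
— underwatering explains away the evidence for root rot.

Pr(root rot | wilting) ≈ 0.7668; Pr(root rot | wilting, underwatering) ≈ 0.3701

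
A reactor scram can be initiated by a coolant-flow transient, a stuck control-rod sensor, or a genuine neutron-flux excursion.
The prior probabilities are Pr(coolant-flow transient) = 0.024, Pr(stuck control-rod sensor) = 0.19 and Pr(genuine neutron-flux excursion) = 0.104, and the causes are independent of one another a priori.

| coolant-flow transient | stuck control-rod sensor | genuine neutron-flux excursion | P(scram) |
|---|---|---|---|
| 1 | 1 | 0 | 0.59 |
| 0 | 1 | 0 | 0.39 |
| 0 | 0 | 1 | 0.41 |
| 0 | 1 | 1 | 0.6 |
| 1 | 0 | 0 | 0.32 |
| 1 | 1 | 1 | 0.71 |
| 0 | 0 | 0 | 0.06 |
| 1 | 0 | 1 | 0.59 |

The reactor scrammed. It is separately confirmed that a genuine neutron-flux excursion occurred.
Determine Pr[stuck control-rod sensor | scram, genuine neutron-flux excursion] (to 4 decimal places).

Pr[stuck control-rod sensor | scram, genuine neutron-flux excursion] ≈ 0.2544

Numerator (weight on configurations with stuck control-rod sensor): 0.111264 + 0.003238 = 0.114502
Denominator P(scram | genuine neutron-flux excursion): 0.41×0.976×0.81 + 0.6×0.976×0.19 + 0.59×0.024×0.81 + 0.71×0.024×0.19 = 0.450102
Posterior = 0.114502 / 0.450102 ≈ 0.2544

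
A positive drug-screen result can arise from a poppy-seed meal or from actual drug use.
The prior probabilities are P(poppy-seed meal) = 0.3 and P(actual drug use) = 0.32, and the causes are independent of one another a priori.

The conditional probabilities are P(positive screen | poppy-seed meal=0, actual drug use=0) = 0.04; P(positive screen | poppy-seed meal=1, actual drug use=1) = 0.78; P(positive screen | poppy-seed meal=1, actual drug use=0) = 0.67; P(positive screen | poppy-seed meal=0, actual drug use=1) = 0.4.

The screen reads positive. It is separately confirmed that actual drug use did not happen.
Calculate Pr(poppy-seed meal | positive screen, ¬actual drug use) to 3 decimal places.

P(positive screen | ¬actual drug use) = 0.04·0.7 + 0.67·0.3 = 0.028000 + 0.201000 = 0.229000
Of this, 0.201000 comes from 0.67·0.3 (the poppy-seed meal=true cases).
P(poppy-seed meal | positive screen, ¬actual drug use) = 0.201000 / 0.229000 ≈ 0.878

Pr(poppy-seed meal | positive screen, ¬actual drug use) ≈ 0.878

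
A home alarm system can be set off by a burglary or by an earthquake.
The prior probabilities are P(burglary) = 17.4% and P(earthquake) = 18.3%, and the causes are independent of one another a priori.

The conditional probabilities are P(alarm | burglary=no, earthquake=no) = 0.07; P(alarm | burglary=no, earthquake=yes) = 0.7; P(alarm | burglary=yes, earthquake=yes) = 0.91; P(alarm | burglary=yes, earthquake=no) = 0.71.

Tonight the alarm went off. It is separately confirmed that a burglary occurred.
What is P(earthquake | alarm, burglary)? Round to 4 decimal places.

P(earthquake | alarm, burglary) ≈ 0.2231

P(alarm | burglary) = 0.71·0.817 + 0.91·0.183 = 0.580070 + 0.166530 = 0.746600
Of this, 0.166530 comes from 0.91·0.183 (the earthquake=true cases).
So P(earthquake | alarm, burglary) = 0.166530/0.746600 ≈ 0.2231.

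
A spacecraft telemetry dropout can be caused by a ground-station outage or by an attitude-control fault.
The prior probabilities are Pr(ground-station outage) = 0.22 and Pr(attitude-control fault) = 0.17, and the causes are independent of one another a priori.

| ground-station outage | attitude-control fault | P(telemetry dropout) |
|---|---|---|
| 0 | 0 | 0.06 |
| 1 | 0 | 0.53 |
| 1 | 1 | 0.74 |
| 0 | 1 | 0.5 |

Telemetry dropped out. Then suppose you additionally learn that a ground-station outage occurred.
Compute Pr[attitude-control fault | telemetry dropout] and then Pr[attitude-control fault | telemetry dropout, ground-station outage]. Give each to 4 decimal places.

Weight on attitude-control fault=true, given the evidence: 0.066300 + 0.027676 = 0.093976
Denominator P(telemetry dropout): 0.06×0.78×0.83 + 0.5×0.78×0.17 + 0.53×0.22×0.83 + 0.74×0.22×0.17 = 0.229598
Posterior = 0.093976 / 0.229598 ≈ 0.4093

Now also conditioning on ground-station outage=true:
P(telemetry dropout | ground-station outage) = 0.53·0.83 + 0.74·0.17 = 0.439900 + 0.125800 = 0.565700
Of this, 0.125800 comes from 0.74·0.17 (the attitude-control fault=true cases).
Hence the posterior is 0.125800/0.565700 ≈ 0.2224.
Conditioning on ground-station outage lowers the posterior on attitude-control fault: the classic explaining-away effect in a common-effect structure.

Pr[attitude-control fault | telemetry dropout] ≈ 0.4093; Pr[attitude-control fault | telemetry dropout, ground-station outage] ≈ 0.2224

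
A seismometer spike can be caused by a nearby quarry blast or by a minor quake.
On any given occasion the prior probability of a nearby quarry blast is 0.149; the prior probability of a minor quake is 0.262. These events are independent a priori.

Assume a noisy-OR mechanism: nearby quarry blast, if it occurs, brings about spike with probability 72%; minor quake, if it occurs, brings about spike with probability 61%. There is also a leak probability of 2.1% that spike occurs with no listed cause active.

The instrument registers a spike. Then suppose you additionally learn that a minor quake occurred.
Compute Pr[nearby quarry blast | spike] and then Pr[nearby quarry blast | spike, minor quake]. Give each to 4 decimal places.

Pr[nearby quarry blast | spike] ≈ 0.4316; Pr[nearby quarry blast | spike, minor quake] ≈ 0.2019

Under noisy-OR, P(spike | causes) = 1 − (1−0.021)·∏(1−qᵢ) over the active causes.
P(spike) = 0.021×0.851×0.738 + 0.61819×0.851×0.262 + 0.72588×0.149×0.738 + 0.893093×0.149×0.262 = 0.013189 + 0.137833 + 0.079819 + 0.034865 = 0.265706
Of this, 0.114684 comes from 0.079819 + 0.034865 (the nearby quarry blast=true cases).
P(nearby quarry blast | spike) = 0.114684 / 0.265706 ≈ 0.4316

Now also conditioning on minor quake=true:
Sum P(spike|·) weighted by the priors over both values of nearby quarry blast:
  P(spike | minor quake) = 0.61819·0.851 + 0.893093·0.149
        = 0.526080 + 0.133071 = 0.659151
Keeping only the nearby quarry blast-present terms gives 0.133071, so
  P(nearby quarry blast | spike, minor quake) = 0.133071 / 0.659151 ≈ 0.2019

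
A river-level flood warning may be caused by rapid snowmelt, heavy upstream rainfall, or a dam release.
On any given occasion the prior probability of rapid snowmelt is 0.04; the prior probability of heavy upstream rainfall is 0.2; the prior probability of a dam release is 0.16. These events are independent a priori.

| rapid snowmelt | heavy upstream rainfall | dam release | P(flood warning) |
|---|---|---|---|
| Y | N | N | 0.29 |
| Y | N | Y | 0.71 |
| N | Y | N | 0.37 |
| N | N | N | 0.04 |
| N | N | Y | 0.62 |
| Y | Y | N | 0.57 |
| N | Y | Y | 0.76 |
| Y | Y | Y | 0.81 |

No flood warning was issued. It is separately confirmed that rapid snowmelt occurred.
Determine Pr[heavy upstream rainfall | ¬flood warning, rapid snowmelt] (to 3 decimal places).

By total probability over the 4 (heavy upstream rainfall, dam release) configurations:
  P(¬flood warning | rapid snowmelt) = 0.71*0.8*0.84 + 0.29*0.8*0.16 + 0.43*0.2*0.84 + 0.19*0.2*0.16
        = 0.477120 + 0.037120 + 0.072240 + 0.006080 = 0.592560
The terms with heavy upstream rainfall present sum to 0.078320, so
  P(heavy upstream rainfall | ¬flood warning, rapid snowmelt) = 0.078320 / 0.592560 ≈ 0.132

Pr[heavy upstream rainfall | ¬flood warning, rapid snowmelt] ≈ 0.132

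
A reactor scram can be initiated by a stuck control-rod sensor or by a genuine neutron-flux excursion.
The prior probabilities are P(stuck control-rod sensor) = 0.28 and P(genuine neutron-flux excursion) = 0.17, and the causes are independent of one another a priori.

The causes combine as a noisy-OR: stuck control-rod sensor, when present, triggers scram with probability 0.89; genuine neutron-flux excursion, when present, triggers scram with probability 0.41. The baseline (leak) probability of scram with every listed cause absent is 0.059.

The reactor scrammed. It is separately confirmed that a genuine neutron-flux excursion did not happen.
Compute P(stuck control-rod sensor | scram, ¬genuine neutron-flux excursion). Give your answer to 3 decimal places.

Under noisy-OR, P(scram | causes) = 1 − (1−0.059)·∏(1−qᵢ) over the active causes.
By total probability over both values of stuck control-rod sensor:
  P(scram | ¬genuine neutron-flux excursion) = 0.059×0.72 + 0.89649×0.28
        = 0.042480 + 0.251017 = 0.293497
The terms with stuck control-rod sensor present sum to 0.251017, so
  P(stuck control-rod sensor | scram, ¬genuine neutron-flux excursion) = 0.251017 / 0.293497 ≈ 0.855

P(stuck control-rod sensor | scram, ¬genuine neutron-flux excursion) ≈ 0.855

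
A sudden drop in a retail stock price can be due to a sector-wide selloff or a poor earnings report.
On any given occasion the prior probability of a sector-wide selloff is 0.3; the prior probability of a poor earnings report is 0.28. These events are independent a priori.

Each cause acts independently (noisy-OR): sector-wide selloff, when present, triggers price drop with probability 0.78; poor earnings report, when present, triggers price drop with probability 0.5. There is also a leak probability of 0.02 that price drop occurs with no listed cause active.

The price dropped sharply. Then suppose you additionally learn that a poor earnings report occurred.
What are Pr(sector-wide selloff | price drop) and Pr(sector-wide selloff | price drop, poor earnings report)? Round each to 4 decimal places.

Pr(sector-wide selloff | price drop) ≈ 0.6895; Pr(sector-wide selloff | price drop, poor earnings report) ≈ 0.4285

Under noisy-OR, P(price drop | causes) = 1 − (1−0.02)·∏(1−qᵢ) over the active causes.
Weight on sector-wide selloff=true, given the evidence: 0.169430 + 0.074945 = 0.244375
The normalizing constant is 0.02×0.7×0.72 + 0.51×0.7×0.28 + 0.7844×0.3×0.72 + 0.8922×0.3×0.28 = 0.354415
P(sector-wide selloff | price drop) = 0.244375/0.354415 ≈ 0.6895

Now condition on the additional information:
P(price drop | poor earnings report) = 0.51*0.7 + 0.8922*0.3 = 0.357000 + 0.267660 = 0.624660
The sector-wide selloff-present share is 0.8922*0.3 = 0.267660.
P(sector-wide selloff | price drop, poor earnings report) = 0.267660 / 0.624660 ≈ 0.4285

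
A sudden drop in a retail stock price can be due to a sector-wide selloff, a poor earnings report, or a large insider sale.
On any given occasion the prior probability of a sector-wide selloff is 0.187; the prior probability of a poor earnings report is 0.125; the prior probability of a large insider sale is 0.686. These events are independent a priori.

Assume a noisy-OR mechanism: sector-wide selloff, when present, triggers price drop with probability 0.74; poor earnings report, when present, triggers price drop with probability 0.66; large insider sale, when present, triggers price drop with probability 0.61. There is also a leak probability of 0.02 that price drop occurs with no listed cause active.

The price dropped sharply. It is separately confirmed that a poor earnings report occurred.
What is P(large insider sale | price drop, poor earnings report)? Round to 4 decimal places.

P(large insider sale | price drop, poor earnings report) ≈ 0.7313

Under noisy-OR, P(price drop | causes) = 1 − (1−0.02)·∏(1−qᵢ) over the active causes.
For the numerator, keep only large insider sale=true terms: 0.485244 + 0.123948 = 0.609192
The normalizing constant is 0.6668*0.813*0.314 + 0.870052*0.813*0.686 + 0.913368*0.187*0.314 + 0.966214*0.187*0.686 = 0.833045
P(large insider sale | price drop, poor earnings report) = 0.609192/0.833045 ≈ 0.7313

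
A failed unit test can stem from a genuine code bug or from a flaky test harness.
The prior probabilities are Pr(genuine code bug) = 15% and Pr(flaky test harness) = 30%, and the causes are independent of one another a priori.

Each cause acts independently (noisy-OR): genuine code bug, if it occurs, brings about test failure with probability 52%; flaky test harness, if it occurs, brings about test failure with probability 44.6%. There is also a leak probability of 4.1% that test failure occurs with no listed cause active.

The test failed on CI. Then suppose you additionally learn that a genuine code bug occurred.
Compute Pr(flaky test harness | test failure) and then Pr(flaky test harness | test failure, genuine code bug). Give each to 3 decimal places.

Pr(flaky test harness | test failure) ≈ 0.654; Pr(flaky test harness | test failure, genuine code bug) ≈ 0.372

Under noisy-OR, P(test failure | causes) = 1 − (1−0.041)·∏(1−qᵢ) over the active causes.
Numerator (weight on configurations with flaky test harness): 0.119522 + 0.033524 = 0.153046
Normalizer over all consistent configurations: 0.041*0.85*0.7 + 0.468714*0.85*0.3 + 0.53968*0.15*0.7 + 0.744983*0.15*0.3 = 0.234107
Posterior = 0.153046 / 0.234107 ≈ 0.654

With the extra evidence:
P(test failure | genuine code bug) = 0.53968·0.7 + 0.744983·0.3 = 0.377776 + 0.223495 = 0.601271
The flaky test harness-present share is 0.744983·0.3 = 0.223495.
So P(flaky test harness | test failure, genuine code bug) = 0.223495/0.601271 ≈ 0.372.
The drop from 0.654 to 0.372 is the explaining-away (discounting) effect.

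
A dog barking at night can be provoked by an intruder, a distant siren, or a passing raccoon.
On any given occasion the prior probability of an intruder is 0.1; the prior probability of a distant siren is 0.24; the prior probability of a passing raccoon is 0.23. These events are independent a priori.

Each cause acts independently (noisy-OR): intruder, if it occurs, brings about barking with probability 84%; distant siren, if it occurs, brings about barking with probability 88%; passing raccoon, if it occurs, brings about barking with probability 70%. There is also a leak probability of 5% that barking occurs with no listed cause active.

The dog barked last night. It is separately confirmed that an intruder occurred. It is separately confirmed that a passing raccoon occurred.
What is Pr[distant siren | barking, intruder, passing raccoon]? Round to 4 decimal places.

Pr[distant siren | barking, intruder, passing raccoon] ≈ 0.2476

Under noisy-OR, P(barking | causes) = 1 − (1−0.05)·∏(1−qᵢ) over the active causes.
For the numerator, keep only distant siren=true terms: 0.994528·0.24 = 0.238687
Denominator P(barking | intruder, passing raccoon): 0.9544·0.76 + 0.994528·0.24 = 0.964031
P(distant siren | barking, intruder, passing raccoon) = 0.238687/0.964031 ≈ 0.2476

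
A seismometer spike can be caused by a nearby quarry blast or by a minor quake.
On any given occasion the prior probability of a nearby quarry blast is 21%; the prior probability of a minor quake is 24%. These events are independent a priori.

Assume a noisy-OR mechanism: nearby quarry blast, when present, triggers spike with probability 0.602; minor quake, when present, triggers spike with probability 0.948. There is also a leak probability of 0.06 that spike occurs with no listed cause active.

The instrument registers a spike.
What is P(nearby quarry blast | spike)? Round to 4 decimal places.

Under noisy-OR, P(spike | causes) = 1 − (1−0.06)·∏(1−qᵢ) over the active causes.
Sum P(spike|·) weighted by the priors over the 4 (nearby quarry blast, minor quake) configurations:
  P(spike) = 0.06·0.79·0.76 + 0.95112·0.79·0.24 + 0.62588·0.21·0.76 + 0.980546·0.21·0.24
        = 0.036024 + 0.180332 + 0.099890 + 0.049420 = 0.365666
Keeping only the nearby quarry blast-present terms gives 0.149310, so
  P(nearby quarry blast | spike) = 0.149310 / 0.365666 ≈ 0.4083

P(nearby quarry blast | spike) ≈ 0.4083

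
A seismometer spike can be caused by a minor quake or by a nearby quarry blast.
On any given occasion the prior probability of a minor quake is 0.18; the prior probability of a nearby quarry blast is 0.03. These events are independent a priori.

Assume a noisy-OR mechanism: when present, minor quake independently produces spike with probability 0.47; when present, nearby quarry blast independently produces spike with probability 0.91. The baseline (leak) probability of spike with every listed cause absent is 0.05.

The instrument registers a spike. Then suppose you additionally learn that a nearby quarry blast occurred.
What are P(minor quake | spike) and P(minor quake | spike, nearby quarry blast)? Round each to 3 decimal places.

P(minor quake | spike) ≈ 0.596; P(minor quake | spike, nearby quarry blast) ≈ 0.186

Under noisy-OR, P(spike | causes) = 1 − (1−0.05)·∏(1−qᵢ) over the active causes.
P(spike) = 0.05×0.82×0.97 + 0.9145×0.82×0.03 + 0.4965×0.18×0.97 + 0.954685×0.18×0.03 = 0.039770 + 0.022497 + 0.086689 + 0.005155 = 0.154111
The minor quake-present share is 0.086689 + 0.005155 = 0.091844.
P(minor quake | spike) = 0.091844 / 0.154111 ≈ 0.596

Now also conditioning on nearby quarry blast=true:
P(spike | nearby quarry blast) = 0.9145·0.82 + 0.954685·0.18 = 0.749890 + 0.171843 = 0.921733
Restricting to configurations with minor quake present: 0.954685·0.18 = 0.171843.
Hence the posterior is 0.171843/0.921733 ≈ 0.186.
— nearby quarry blast explains away the evidence for minor quake.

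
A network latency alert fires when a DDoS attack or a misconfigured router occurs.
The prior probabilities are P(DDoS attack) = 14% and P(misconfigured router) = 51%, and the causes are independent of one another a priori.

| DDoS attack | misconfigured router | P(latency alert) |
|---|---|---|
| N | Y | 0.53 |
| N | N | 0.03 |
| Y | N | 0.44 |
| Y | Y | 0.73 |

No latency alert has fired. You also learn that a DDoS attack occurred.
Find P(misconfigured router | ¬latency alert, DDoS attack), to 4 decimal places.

P(¬latency alert | DDoS attack) = 0.56·0.49 + 0.27·0.51 = 0.274400 + 0.137700 = 0.412100
Of this, 0.137700 comes from 0.27·0.51 (the misconfigured router=true cases).
So P(misconfigured router | ¬latency alert, DDoS attack) = 0.137700/0.412100 ≈ 0.3341.

P(misconfigured router | ¬latency alert, DDoS attack) ≈ 0.3341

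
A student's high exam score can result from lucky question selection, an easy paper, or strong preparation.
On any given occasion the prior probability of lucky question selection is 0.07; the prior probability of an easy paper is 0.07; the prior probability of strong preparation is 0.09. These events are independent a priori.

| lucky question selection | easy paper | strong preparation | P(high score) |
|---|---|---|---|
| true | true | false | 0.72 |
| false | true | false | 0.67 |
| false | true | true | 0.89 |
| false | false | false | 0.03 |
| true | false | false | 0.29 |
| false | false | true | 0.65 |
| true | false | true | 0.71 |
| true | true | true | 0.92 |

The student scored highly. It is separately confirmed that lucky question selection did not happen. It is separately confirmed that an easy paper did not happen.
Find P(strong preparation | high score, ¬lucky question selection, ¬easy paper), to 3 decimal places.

P(strong preparation | high score, ¬lucky question selection, ¬easy paper) ≈ 0.682

P(high score | ¬lucky question selection, ¬easy paper) = 0.03*0.91 + 0.65*0.09 = 0.027300 + 0.058500 = 0.085800
Restricting to configurations with strong preparation present: 0.65*0.09 = 0.058500.
So P(strong preparation | high score, ¬lucky question selection, ¬easy paper) = 0.058500/0.085800 ≈ 0.682.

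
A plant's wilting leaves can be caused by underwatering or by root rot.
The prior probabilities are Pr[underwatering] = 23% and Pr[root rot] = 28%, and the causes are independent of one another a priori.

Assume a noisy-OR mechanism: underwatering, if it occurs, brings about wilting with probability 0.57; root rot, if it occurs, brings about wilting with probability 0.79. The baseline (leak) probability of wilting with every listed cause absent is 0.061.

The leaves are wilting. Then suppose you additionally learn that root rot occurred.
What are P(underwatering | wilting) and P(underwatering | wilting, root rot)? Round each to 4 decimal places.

Under noisy-OR, P(wilting | causes) = 1 − (1−0.061)·∏(1−qᵢ) over the active causes.
Numerator (weight on configurations with underwatering): 0.098736 + 0.058939 = 0.157675
Denominator P(wilting): 0.061·0.77·0.72 + 0.80281·0.77·0.28 + 0.59623·0.23·0.72 + 0.915208·0.23·0.28 = 0.364579
P(underwatering | wilting) = 0.157675/0.364579 ≈ 0.4325

Now also conditioning on root rot=true:
By total probability over both values of underwatering:
  P(wilting | root rot) = 0.80281×0.77 + 0.915208×0.23
        = 0.618164 + 0.210498 = 0.828662
The terms with underwatering present sum to 0.210498, so
  P(underwatering | wilting, root rot) = 0.210498 / 0.828662 ≈ 0.2540
— root rot explains away the evidence for underwatering.

P(underwatering | wilting) ≈ 0.4325; P(underwatering | wilting, root rot) ≈ 0.2540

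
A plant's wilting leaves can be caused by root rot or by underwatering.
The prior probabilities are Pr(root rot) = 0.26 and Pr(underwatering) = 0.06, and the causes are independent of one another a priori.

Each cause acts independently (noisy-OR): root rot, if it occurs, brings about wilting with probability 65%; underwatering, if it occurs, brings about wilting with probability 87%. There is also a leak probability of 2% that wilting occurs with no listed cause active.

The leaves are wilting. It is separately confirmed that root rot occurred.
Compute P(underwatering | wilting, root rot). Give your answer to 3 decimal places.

P(underwatering | wilting, root rot) ≈ 0.085

Under noisy-OR, P(wilting | causes) = 1 − (1−0.02)·∏(1−qᵢ) over the active causes.
For the numerator, keep only underwatering=true terms: 0.95541·0.06 = 0.057325
Normalizer over all consistent configurations: 0.657·0.94 + 0.95541·0.06 = 0.674905
Posterior = 0.057325 / 0.674905 ≈ 0.085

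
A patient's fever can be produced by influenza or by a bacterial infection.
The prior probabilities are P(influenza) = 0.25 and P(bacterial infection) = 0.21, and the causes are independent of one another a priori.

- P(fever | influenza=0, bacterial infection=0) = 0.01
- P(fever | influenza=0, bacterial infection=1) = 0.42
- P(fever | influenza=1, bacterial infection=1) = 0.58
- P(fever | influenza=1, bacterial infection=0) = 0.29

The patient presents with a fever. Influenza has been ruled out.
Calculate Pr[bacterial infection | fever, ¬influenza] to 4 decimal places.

Pr[bacterial infection | fever, ¬influenza] ≈ 0.9178

For the numerator, keep only bacterial infection=true terms: 0.42*0.21 = 0.088200
Normalizer over all consistent configurations: 0.01*0.79 + 0.42*0.21 = 0.096100
P(bacterial infection | fever, ¬influenza) = 0.088200/0.096100 ≈ 0.9178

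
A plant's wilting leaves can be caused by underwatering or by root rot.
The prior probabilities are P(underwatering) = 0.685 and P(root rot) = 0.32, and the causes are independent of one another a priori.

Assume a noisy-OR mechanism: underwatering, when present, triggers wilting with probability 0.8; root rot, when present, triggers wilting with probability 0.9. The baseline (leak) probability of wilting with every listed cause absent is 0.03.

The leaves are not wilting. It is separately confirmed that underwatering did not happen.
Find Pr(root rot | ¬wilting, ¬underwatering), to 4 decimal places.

Pr(root rot | ¬wilting, ¬underwatering) ≈ 0.0449

Under noisy-OR, P(wilting | causes) = 1 − (1−0.03)·∏(1−qᵢ) over the active causes.
P(¬wilting | ¬underwatering) = 0.97×0.68 + 0.097×0.32 = 0.659600 + 0.031040 = 0.690640
Of this, 0.031040 comes from 0.097×0.32 (the root rot=true cases).
P(root rot | ¬wilting, ¬underwatering) = 0.031040 / 0.690640 ≈ 0.0449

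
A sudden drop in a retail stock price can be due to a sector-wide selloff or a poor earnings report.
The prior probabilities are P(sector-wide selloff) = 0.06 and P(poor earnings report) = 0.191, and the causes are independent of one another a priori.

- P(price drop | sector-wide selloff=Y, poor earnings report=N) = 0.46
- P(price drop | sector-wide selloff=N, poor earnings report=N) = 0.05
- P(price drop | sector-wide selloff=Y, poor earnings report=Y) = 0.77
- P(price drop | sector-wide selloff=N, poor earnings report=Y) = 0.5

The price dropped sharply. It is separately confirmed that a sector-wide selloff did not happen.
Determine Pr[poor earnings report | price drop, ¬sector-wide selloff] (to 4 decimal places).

By total probability over both values of poor earnings report:
  P(price drop | ¬sector-wide selloff) = 0.05*0.809 + 0.5*0.191
        = 0.040450 + 0.095500 = 0.135950
Keeping only the poor earnings report-present terms gives 0.095500, so
  P(poor earnings report | price drop, ¬sector-wide selloff) = 0.095500 / 0.135950 ≈ 0.7025

Pr[poor earnings report | price drop, ¬sector-wide selloff] ≈ 0.7025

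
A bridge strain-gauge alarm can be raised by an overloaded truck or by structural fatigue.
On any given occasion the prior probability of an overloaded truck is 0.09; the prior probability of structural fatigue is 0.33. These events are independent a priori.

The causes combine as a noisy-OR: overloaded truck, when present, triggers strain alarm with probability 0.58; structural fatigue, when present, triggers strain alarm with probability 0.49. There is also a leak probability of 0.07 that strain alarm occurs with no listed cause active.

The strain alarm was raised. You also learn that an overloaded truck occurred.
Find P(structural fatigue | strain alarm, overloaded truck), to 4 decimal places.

Under noisy-OR, P(strain alarm | causes) = 1 − (1−0.07)·∏(1−qᵢ) over the active causes.
By total probability over both values of structural fatigue:
  P(strain alarm | overloaded truck) = 0.6094*0.67 + 0.800794*0.33
        = 0.408298 + 0.264262 = 0.672560
Configurations with structural fatigue contribute 0.264262, so
  P(structural fatigue | strain alarm, overloaded truck) = 0.264262 / 0.672560 ≈ 0.3929

P(structural fatigue | strain alarm, overloaded truck) ≈ 0.3929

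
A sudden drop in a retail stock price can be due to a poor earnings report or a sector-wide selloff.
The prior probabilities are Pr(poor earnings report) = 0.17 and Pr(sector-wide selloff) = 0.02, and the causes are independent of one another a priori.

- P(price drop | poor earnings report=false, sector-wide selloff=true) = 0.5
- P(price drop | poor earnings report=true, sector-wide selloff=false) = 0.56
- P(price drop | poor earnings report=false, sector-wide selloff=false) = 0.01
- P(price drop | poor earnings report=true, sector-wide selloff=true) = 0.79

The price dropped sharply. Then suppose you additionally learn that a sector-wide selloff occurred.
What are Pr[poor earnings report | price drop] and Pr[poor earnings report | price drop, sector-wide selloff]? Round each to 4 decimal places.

By total probability over the 4 (poor earnings report, sector-wide selloff) configurations:
  P(price drop) = 0.01*0.83*0.98 + 0.5*0.83*0.02 + 0.56*0.17*0.98 + 0.79*0.17*0.02
        = 0.008134 + 0.008300 + 0.093296 + 0.002686 = 0.112416
Configurations with poor earnings report contribute 0.095982, so
  P(poor earnings report | price drop) = 0.095982 / 0.112416 ≈ 0.8538

Now condition on the additional information:
Numerator (weight on configurations with poor earnings report): 0.79·0.17 = 0.134300
Denominator P(price drop | sector-wide selloff): 0.5·0.83 + 0.79·0.17 = 0.549300
Posterior = 0.134300 / 0.549300 ≈ 0.2445
Conditioning on sector-wide selloff lowers the posterior on poor earnings report: the classic explaining-away effect in a common-effect structure.

Pr[poor earnings report | price drop] ≈ 0.8538; Pr[poor earnings report | price drop, sector-wide selloff] ≈ 0.2445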